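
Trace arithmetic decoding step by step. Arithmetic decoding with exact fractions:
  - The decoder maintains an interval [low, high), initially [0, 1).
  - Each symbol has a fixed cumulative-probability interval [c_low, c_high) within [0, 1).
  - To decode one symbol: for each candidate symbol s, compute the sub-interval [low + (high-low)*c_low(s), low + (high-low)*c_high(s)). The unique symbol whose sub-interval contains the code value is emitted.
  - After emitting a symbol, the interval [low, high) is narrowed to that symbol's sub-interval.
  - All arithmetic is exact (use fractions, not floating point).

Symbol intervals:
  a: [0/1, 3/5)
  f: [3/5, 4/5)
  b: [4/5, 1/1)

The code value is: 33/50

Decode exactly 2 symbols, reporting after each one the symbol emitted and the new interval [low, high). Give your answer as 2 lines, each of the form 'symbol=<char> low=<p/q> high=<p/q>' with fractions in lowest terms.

Answer: symbol=f low=3/5 high=4/5
symbol=a low=3/5 high=18/25

Derivation:
Step 1: interval [0/1, 1/1), width = 1/1 - 0/1 = 1/1
  'a': [0/1 + 1/1*0/1, 0/1 + 1/1*3/5) = [0/1, 3/5)
  'f': [0/1 + 1/1*3/5, 0/1 + 1/1*4/5) = [3/5, 4/5) <- contains code 33/50
  'b': [0/1 + 1/1*4/5, 0/1 + 1/1*1/1) = [4/5, 1/1)
  emit 'f', narrow to [3/5, 4/5)
Step 2: interval [3/5, 4/5), width = 4/5 - 3/5 = 1/5
  'a': [3/5 + 1/5*0/1, 3/5 + 1/5*3/5) = [3/5, 18/25) <- contains code 33/50
  'f': [3/5 + 1/5*3/5, 3/5 + 1/5*4/5) = [18/25, 19/25)
  'b': [3/5 + 1/5*4/5, 3/5 + 1/5*1/1) = [19/25, 4/5)
  emit 'a', narrow to [3/5, 18/25)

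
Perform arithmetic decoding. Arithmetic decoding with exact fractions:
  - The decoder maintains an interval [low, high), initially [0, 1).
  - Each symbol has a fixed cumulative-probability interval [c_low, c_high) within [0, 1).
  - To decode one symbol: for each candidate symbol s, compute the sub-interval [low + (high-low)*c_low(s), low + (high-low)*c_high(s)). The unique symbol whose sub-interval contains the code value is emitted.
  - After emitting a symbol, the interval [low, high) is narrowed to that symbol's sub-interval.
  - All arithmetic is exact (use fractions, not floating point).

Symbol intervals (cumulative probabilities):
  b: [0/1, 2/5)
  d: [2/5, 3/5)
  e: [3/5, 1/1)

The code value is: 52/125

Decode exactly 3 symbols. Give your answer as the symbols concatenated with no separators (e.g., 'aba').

Answer: dbb

Derivation:
Step 1: interval [0/1, 1/1), width = 1/1 - 0/1 = 1/1
  'b': [0/1 + 1/1*0/1, 0/1 + 1/1*2/5) = [0/1, 2/5)
  'd': [0/1 + 1/1*2/5, 0/1 + 1/1*3/5) = [2/5, 3/5) <- contains code 52/125
  'e': [0/1 + 1/1*3/5, 0/1 + 1/1*1/1) = [3/5, 1/1)
  emit 'd', narrow to [2/5, 3/5)
Step 2: interval [2/5, 3/5), width = 3/5 - 2/5 = 1/5
  'b': [2/5 + 1/5*0/1, 2/5 + 1/5*2/5) = [2/5, 12/25) <- contains code 52/125
  'd': [2/5 + 1/5*2/5, 2/5 + 1/5*3/5) = [12/25, 13/25)
  'e': [2/5 + 1/5*3/5, 2/5 + 1/5*1/1) = [13/25, 3/5)
  emit 'b', narrow to [2/5, 12/25)
Step 3: interval [2/5, 12/25), width = 12/25 - 2/5 = 2/25
  'b': [2/5 + 2/25*0/1, 2/5 + 2/25*2/5) = [2/5, 54/125) <- contains code 52/125
  'd': [2/5 + 2/25*2/5, 2/5 + 2/25*3/5) = [54/125, 56/125)
  'e': [2/5 + 2/25*3/5, 2/5 + 2/25*1/1) = [56/125, 12/25)
  emit 'b', narrow to [2/5, 54/125)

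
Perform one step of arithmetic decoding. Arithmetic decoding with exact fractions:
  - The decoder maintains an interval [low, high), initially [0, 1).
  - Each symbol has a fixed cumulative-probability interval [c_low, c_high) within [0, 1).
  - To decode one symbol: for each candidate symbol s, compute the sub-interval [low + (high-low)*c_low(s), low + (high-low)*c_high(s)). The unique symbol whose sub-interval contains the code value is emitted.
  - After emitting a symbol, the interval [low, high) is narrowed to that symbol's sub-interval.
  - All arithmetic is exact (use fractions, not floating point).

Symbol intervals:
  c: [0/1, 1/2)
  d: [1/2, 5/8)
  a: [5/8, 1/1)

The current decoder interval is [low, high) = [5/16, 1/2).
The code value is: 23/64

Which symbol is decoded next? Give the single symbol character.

Interval width = high − low = 1/2 − 5/16 = 3/16
Scaled code = (code − low) / width = (23/64 − 5/16) / 3/16 = 1/4
  c: [0/1, 1/2) ← scaled code falls here ✓
  d: [1/2, 5/8) 
  a: [5/8, 1/1) 

Answer: c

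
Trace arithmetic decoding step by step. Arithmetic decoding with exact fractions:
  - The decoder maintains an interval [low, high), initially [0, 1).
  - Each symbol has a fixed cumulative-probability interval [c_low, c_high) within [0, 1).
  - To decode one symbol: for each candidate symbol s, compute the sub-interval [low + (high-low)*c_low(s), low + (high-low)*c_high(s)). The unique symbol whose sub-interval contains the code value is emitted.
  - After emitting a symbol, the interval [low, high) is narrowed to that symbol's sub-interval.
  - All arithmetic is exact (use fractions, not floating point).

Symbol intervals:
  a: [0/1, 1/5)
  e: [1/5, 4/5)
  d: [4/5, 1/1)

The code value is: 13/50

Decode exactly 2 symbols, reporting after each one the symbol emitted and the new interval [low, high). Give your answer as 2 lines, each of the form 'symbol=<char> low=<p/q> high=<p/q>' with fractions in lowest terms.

Step 1: interval [0/1, 1/1), width = 1/1 - 0/1 = 1/1
  'a': [0/1 + 1/1*0/1, 0/1 + 1/1*1/5) = [0/1, 1/5)
  'e': [0/1 + 1/1*1/5, 0/1 + 1/1*4/5) = [1/5, 4/5) <- contains code 13/50
  'd': [0/1 + 1/1*4/5, 0/1 + 1/1*1/1) = [4/5, 1/1)
  emit 'e', narrow to [1/5, 4/5)
Step 2: interval [1/5, 4/5), width = 4/5 - 1/5 = 3/5
  'a': [1/5 + 3/5*0/1, 1/5 + 3/5*1/5) = [1/5, 8/25) <- contains code 13/50
  'e': [1/5 + 3/5*1/5, 1/5 + 3/5*4/5) = [8/25, 17/25)
  'd': [1/5 + 3/5*4/5, 1/5 + 3/5*1/1) = [17/25, 4/5)
  emit 'a', narrow to [1/5, 8/25)

Answer: symbol=e low=1/5 high=4/5
symbol=a low=1/5 high=8/25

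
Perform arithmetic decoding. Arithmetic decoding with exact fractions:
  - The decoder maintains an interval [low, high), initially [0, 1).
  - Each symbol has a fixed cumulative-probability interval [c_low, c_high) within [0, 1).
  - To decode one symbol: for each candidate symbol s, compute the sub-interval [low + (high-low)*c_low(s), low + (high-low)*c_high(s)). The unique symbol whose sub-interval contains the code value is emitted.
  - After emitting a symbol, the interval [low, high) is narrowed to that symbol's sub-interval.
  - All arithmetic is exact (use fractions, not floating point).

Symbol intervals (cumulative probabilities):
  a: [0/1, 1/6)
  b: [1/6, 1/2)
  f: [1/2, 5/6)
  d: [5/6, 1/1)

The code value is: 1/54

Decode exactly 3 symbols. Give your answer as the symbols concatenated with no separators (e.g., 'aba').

Step 1: interval [0/1, 1/1), width = 1/1 - 0/1 = 1/1
  'a': [0/1 + 1/1*0/1, 0/1 + 1/1*1/6) = [0/1, 1/6) <- contains code 1/54
  'b': [0/1 + 1/1*1/6, 0/1 + 1/1*1/2) = [1/6, 1/2)
  'f': [0/1 + 1/1*1/2, 0/1 + 1/1*5/6) = [1/2, 5/6)
  'd': [0/1 + 1/1*5/6, 0/1 + 1/1*1/1) = [5/6, 1/1)
  emit 'a', narrow to [0/1, 1/6)
Step 2: interval [0/1, 1/6), width = 1/6 - 0/1 = 1/6
  'a': [0/1 + 1/6*0/1, 0/1 + 1/6*1/6) = [0/1, 1/36) <- contains code 1/54
  'b': [0/1 + 1/6*1/6, 0/1 + 1/6*1/2) = [1/36, 1/12)
  'f': [0/1 + 1/6*1/2, 0/1 + 1/6*5/6) = [1/12, 5/36)
  'd': [0/1 + 1/6*5/6, 0/1 + 1/6*1/1) = [5/36, 1/6)
  emit 'a', narrow to [0/1, 1/36)
Step 3: interval [0/1, 1/36), width = 1/36 - 0/1 = 1/36
  'a': [0/1 + 1/36*0/1, 0/1 + 1/36*1/6) = [0/1, 1/216)
  'b': [0/1 + 1/36*1/6, 0/1 + 1/36*1/2) = [1/216, 1/72)
  'f': [0/1 + 1/36*1/2, 0/1 + 1/36*5/6) = [1/72, 5/216) <- contains code 1/54
  'd': [0/1 + 1/36*5/6, 0/1 + 1/36*1/1) = [5/216, 1/36)
  emit 'f', narrow to [1/72, 5/216)

Answer: aaf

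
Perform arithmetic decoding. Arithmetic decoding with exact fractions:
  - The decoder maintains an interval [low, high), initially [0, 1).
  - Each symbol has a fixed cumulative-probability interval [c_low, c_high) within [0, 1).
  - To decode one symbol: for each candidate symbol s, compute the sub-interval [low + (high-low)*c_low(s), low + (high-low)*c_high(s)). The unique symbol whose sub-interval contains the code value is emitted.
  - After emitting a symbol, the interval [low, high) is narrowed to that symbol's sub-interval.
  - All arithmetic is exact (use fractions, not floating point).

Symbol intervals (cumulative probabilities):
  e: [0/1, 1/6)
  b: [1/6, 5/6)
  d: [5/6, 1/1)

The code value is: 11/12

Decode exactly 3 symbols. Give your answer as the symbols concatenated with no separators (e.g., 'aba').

Step 1: interval [0/1, 1/1), width = 1/1 - 0/1 = 1/1
  'e': [0/1 + 1/1*0/1, 0/1 + 1/1*1/6) = [0/1, 1/6)
  'b': [0/1 + 1/1*1/6, 0/1 + 1/1*5/6) = [1/6, 5/6)
  'd': [0/1 + 1/1*5/6, 0/1 + 1/1*1/1) = [5/6, 1/1) <- contains code 11/12
  emit 'd', narrow to [5/6, 1/1)
Step 2: interval [5/6, 1/1), width = 1/1 - 5/6 = 1/6
  'e': [5/6 + 1/6*0/1, 5/6 + 1/6*1/6) = [5/6, 31/36)
  'b': [5/6 + 1/6*1/6, 5/6 + 1/6*5/6) = [31/36, 35/36) <- contains code 11/12
  'd': [5/6 + 1/6*5/6, 5/6 + 1/6*1/1) = [35/36, 1/1)
  emit 'b', narrow to [31/36, 35/36)
Step 3: interval [31/36, 35/36), width = 35/36 - 31/36 = 1/9
  'e': [31/36 + 1/9*0/1, 31/36 + 1/9*1/6) = [31/36, 95/108)
  'b': [31/36 + 1/9*1/6, 31/36 + 1/9*5/6) = [95/108, 103/108) <- contains code 11/12
  'd': [31/36 + 1/9*5/6, 31/36 + 1/9*1/1) = [103/108, 35/36)
  emit 'b', narrow to [95/108, 103/108)

Answer: dbb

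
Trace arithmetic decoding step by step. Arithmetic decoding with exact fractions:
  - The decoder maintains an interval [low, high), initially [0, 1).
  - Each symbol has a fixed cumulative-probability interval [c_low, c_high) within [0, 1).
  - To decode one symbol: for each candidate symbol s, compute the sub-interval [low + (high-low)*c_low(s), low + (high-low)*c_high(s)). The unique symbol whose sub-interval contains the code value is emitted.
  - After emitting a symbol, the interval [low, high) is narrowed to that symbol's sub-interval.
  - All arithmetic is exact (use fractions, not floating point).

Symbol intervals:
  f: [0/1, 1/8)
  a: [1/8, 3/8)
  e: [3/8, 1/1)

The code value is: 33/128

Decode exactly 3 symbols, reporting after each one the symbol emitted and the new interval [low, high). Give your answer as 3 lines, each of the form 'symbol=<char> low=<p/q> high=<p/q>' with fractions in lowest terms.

Step 1: interval [0/1, 1/1), width = 1/1 - 0/1 = 1/1
  'f': [0/1 + 1/1*0/1, 0/1 + 1/1*1/8) = [0/1, 1/8)
  'a': [0/1 + 1/1*1/8, 0/1 + 1/1*3/8) = [1/8, 3/8) <- contains code 33/128
  'e': [0/1 + 1/1*3/8, 0/1 + 1/1*1/1) = [3/8, 1/1)
  emit 'a', narrow to [1/8, 3/8)
Step 2: interval [1/8, 3/8), width = 3/8 - 1/8 = 1/4
  'f': [1/8 + 1/4*0/1, 1/8 + 1/4*1/8) = [1/8, 5/32)
  'a': [1/8 + 1/4*1/8, 1/8 + 1/4*3/8) = [5/32, 7/32)
  'e': [1/8 + 1/4*3/8, 1/8 + 1/4*1/1) = [7/32, 3/8) <- contains code 33/128
  emit 'e', narrow to [7/32, 3/8)
Step 3: interval [7/32, 3/8), width = 3/8 - 7/32 = 5/32
  'f': [7/32 + 5/32*0/1, 7/32 + 5/32*1/8) = [7/32, 61/256)
  'a': [7/32 + 5/32*1/8, 7/32 + 5/32*3/8) = [61/256, 71/256) <- contains code 33/128
  'e': [7/32 + 5/32*3/8, 7/32 + 5/32*1/1) = [71/256, 3/8)
  emit 'a', narrow to [61/256, 71/256)

Answer: symbol=a low=1/8 high=3/8
symbol=e low=7/32 high=3/8
symbol=a low=61/256 high=71/256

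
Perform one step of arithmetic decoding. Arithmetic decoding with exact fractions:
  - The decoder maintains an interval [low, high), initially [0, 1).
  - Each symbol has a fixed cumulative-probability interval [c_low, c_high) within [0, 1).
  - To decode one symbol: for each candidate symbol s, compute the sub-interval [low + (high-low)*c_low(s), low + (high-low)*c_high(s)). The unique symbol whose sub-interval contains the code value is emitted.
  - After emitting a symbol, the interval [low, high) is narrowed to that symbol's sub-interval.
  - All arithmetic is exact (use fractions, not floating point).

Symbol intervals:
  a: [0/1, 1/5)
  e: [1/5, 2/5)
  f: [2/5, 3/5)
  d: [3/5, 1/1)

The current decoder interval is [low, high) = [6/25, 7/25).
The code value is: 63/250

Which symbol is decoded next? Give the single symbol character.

Interval width = high − low = 7/25 − 6/25 = 1/25
Scaled code = (code − low) / width = (63/250 − 6/25) / 1/25 = 3/10
  a: [0/1, 1/5) 
  e: [1/5, 2/5) ← scaled code falls here ✓
  f: [2/5, 3/5) 
  d: [3/5, 1/1) 

Answer: e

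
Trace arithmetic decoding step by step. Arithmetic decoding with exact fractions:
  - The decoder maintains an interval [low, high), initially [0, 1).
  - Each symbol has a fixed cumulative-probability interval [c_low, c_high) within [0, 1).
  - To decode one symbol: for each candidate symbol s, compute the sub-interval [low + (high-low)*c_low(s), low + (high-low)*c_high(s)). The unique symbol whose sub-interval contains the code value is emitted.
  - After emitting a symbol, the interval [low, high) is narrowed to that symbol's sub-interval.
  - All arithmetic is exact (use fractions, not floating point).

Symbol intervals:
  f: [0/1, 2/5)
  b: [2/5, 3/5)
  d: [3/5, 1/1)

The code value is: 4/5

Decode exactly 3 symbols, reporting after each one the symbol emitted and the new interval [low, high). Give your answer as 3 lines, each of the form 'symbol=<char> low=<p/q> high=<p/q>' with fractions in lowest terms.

Answer: symbol=d low=3/5 high=1/1
symbol=b low=19/25 high=21/25
symbol=b low=99/125 high=101/125

Derivation:
Step 1: interval [0/1, 1/1), width = 1/1 - 0/1 = 1/1
  'f': [0/1 + 1/1*0/1, 0/1 + 1/1*2/5) = [0/1, 2/5)
  'b': [0/1 + 1/1*2/5, 0/1 + 1/1*3/5) = [2/5, 3/5)
  'd': [0/1 + 1/1*3/5, 0/1 + 1/1*1/1) = [3/5, 1/1) <- contains code 4/5
  emit 'd', narrow to [3/5, 1/1)
Step 2: interval [3/5, 1/1), width = 1/1 - 3/5 = 2/5
  'f': [3/5 + 2/5*0/1, 3/5 + 2/5*2/5) = [3/5, 19/25)
  'b': [3/5 + 2/5*2/5, 3/5 + 2/5*3/5) = [19/25, 21/25) <- contains code 4/5
  'd': [3/5 + 2/5*3/5, 3/5 + 2/5*1/1) = [21/25, 1/1)
  emit 'b', narrow to [19/25, 21/25)
Step 3: interval [19/25, 21/25), width = 21/25 - 19/25 = 2/25
  'f': [19/25 + 2/25*0/1, 19/25 + 2/25*2/5) = [19/25, 99/125)
  'b': [19/25 + 2/25*2/5, 19/25 + 2/25*3/5) = [99/125, 101/125) <- contains code 4/5
  'd': [19/25 + 2/25*3/5, 19/25 + 2/25*1/1) = [101/125, 21/25)
  emit 'b', narrow to [99/125, 101/125)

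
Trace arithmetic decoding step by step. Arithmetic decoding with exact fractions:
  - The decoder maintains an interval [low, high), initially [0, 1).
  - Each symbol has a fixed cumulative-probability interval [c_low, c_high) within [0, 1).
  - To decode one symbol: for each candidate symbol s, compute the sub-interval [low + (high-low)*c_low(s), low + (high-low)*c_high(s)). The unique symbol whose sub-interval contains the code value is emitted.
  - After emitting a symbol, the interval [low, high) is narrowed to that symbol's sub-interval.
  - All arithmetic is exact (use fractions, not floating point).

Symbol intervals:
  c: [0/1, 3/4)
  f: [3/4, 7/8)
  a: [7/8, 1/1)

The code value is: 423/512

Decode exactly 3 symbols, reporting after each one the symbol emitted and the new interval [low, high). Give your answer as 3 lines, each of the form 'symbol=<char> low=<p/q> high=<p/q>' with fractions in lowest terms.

Step 1: interval [0/1, 1/1), width = 1/1 - 0/1 = 1/1
  'c': [0/1 + 1/1*0/1, 0/1 + 1/1*3/4) = [0/1, 3/4)
  'f': [0/1 + 1/1*3/4, 0/1 + 1/1*7/8) = [3/4, 7/8) <- contains code 423/512
  'a': [0/1 + 1/1*7/8, 0/1 + 1/1*1/1) = [7/8, 1/1)
  emit 'f', narrow to [3/4, 7/8)
Step 2: interval [3/4, 7/8), width = 7/8 - 3/4 = 1/8
  'c': [3/4 + 1/8*0/1, 3/4 + 1/8*3/4) = [3/4, 27/32) <- contains code 423/512
  'f': [3/4 + 1/8*3/4, 3/4 + 1/8*7/8) = [27/32, 55/64)
  'a': [3/4 + 1/8*7/8, 3/4 + 1/8*1/1) = [55/64, 7/8)
  emit 'c', narrow to [3/4, 27/32)
Step 3: interval [3/4, 27/32), width = 27/32 - 3/4 = 3/32
  'c': [3/4 + 3/32*0/1, 3/4 + 3/32*3/4) = [3/4, 105/128)
  'f': [3/4 + 3/32*3/4, 3/4 + 3/32*7/8) = [105/128, 213/256) <- contains code 423/512
  'a': [3/4 + 3/32*7/8, 3/4 + 3/32*1/1) = [213/256, 27/32)
  emit 'f', narrow to [105/128, 213/256)

Answer: symbol=f low=3/4 high=7/8
symbol=c low=3/4 high=27/32
symbol=f low=105/128 high=213/256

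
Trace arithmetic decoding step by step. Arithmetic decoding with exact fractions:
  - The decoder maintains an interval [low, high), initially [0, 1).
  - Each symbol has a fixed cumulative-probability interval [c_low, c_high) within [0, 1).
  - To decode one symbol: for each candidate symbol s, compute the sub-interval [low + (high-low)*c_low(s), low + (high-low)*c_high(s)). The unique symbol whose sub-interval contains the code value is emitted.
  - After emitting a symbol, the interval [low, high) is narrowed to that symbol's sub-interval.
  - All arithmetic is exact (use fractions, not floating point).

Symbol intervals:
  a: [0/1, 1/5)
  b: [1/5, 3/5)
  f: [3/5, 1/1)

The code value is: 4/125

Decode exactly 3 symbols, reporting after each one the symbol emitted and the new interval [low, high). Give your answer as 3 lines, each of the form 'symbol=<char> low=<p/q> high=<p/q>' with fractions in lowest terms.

Step 1: interval [0/1, 1/1), width = 1/1 - 0/1 = 1/1
  'a': [0/1 + 1/1*0/1, 0/1 + 1/1*1/5) = [0/1, 1/5) <- contains code 4/125
  'b': [0/1 + 1/1*1/5, 0/1 + 1/1*3/5) = [1/5, 3/5)
  'f': [0/1 + 1/1*3/5, 0/1 + 1/1*1/1) = [3/5, 1/1)
  emit 'a', narrow to [0/1, 1/5)
Step 2: interval [0/1, 1/5), width = 1/5 - 0/1 = 1/5
  'a': [0/1 + 1/5*0/1, 0/1 + 1/5*1/5) = [0/1, 1/25) <- contains code 4/125
  'b': [0/1 + 1/5*1/5, 0/1 + 1/5*3/5) = [1/25, 3/25)
  'f': [0/1 + 1/5*3/5, 0/1 + 1/5*1/1) = [3/25, 1/5)
  emit 'a', narrow to [0/1, 1/25)
Step 3: interval [0/1, 1/25), width = 1/25 - 0/1 = 1/25
  'a': [0/1 + 1/25*0/1, 0/1 + 1/25*1/5) = [0/1, 1/125)
  'b': [0/1 + 1/25*1/5, 0/1 + 1/25*3/5) = [1/125, 3/125)
  'f': [0/1 + 1/25*3/5, 0/1 + 1/25*1/1) = [3/125, 1/25) <- contains code 4/125
  emit 'f', narrow to [3/125, 1/25)

Answer: symbol=a low=0/1 high=1/5
symbol=a low=0/1 high=1/25
symbol=f low=3/125 high=1/25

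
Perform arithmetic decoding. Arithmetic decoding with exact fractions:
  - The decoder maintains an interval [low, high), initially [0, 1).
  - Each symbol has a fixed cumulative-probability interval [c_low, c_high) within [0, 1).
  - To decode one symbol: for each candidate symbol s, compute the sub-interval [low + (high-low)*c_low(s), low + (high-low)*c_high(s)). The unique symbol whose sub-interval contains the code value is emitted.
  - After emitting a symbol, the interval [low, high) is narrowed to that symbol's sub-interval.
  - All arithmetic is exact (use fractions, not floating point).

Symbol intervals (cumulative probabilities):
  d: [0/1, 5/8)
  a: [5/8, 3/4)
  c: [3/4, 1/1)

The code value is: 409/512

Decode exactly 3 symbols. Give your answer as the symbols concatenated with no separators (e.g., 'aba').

Answer: cdd

Derivation:
Step 1: interval [0/1, 1/1), width = 1/1 - 0/1 = 1/1
  'd': [0/1 + 1/1*0/1, 0/1 + 1/1*5/8) = [0/1, 5/8)
  'a': [0/1 + 1/1*5/8, 0/1 + 1/1*3/4) = [5/8, 3/4)
  'c': [0/1 + 1/1*3/4, 0/1 + 1/1*1/1) = [3/4, 1/1) <- contains code 409/512
  emit 'c', narrow to [3/4, 1/1)
Step 2: interval [3/4, 1/1), width = 1/1 - 3/4 = 1/4
  'd': [3/4 + 1/4*0/1, 3/4 + 1/4*5/8) = [3/4, 29/32) <- contains code 409/512
  'a': [3/4 + 1/4*5/8, 3/4 + 1/4*3/4) = [29/32, 15/16)
  'c': [3/4 + 1/4*3/4, 3/4 + 1/4*1/1) = [15/16, 1/1)
  emit 'd', narrow to [3/4, 29/32)
Step 3: interval [3/4, 29/32), width = 29/32 - 3/4 = 5/32
  'd': [3/4 + 5/32*0/1, 3/4 + 5/32*5/8) = [3/4, 217/256) <- contains code 409/512
  'a': [3/4 + 5/32*5/8, 3/4 + 5/32*3/4) = [217/256, 111/128)
  'c': [3/4 + 5/32*3/4, 3/4 + 5/32*1/1) = [111/128, 29/32)
  emit 'd', narrow to [3/4, 217/256)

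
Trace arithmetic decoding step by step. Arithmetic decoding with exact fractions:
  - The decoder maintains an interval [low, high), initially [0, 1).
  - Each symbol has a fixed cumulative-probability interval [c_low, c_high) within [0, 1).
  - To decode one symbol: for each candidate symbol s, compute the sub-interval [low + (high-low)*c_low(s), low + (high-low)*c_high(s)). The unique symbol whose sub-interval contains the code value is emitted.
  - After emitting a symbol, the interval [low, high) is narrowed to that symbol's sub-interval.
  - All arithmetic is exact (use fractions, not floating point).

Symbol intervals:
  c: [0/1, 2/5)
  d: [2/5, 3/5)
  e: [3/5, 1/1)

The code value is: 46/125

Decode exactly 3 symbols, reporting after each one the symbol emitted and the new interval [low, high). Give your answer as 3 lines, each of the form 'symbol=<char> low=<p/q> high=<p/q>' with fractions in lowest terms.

Answer: symbol=c low=0/1 high=2/5
symbol=e low=6/25 high=2/5
symbol=e low=42/125 high=2/5

Derivation:
Step 1: interval [0/1, 1/1), width = 1/1 - 0/1 = 1/1
  'c': [0/1 + 1/1*0/1, 0/1 + 1/1*2/5) = [0/1, 2/5) <- contains code 46/125
  'd': [0/1 + 1/1*2/5, 0/1 + 1/1*3/5) = [2/5, 3/5)
  'e': [0/1 + 1/1*3/5, 0/1 + 1/1*1/1) = [3/5, 1/1)
  emit 'c', narrow to [0/1, 2/5)
Step 2: interval [0/1, 2/5), width = 2/5 - 0/1 = 2/5
  'c': [0/1 + 2/5*0/1, 0/1 + 2/5*2/5) = [0/1, 4/25)
  'd': [0/1 + 2/5*2/5, 0/1 + 2/5*3/5) = [4/25, 6/25)
  'e': [0/1 + 2/5*3/5, 0/1 + 2/5*1/1) = [6/25, 2/5) <- contains code 46/125
  emit 'e', narrow to [6/25, 2/5)
Step 3: interval [6/25, 2/5), width = 2/5 - 6/25 = 4/25
  'c': [6/25 + 4/25*0/1, 6/25 + 4/25*2/5) = [6/25, 38/125)
  'd': [6/25 + 4/25*2/5, 6/25 + 4/25*3/5) = [38/125, 42/125)
  'e': [6/25 + 4/25*3/5, 6/25 + 4/25*1/1) = [42/125, 2/5) <- contains code 46/125
  emit 'e', narrow to [42/125, 2/5)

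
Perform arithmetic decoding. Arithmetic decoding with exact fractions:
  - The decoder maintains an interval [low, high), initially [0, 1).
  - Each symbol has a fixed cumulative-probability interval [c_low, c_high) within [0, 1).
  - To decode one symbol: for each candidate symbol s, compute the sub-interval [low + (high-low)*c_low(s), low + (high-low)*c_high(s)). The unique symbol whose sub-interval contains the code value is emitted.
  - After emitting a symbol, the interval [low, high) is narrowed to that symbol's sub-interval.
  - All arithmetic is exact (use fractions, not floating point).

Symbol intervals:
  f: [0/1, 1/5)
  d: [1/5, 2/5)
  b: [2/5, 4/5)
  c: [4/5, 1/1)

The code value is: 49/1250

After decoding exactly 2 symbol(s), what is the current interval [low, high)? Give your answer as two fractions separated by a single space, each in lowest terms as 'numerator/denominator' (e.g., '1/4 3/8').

Answer: 0/1 1/25

Derivation:
Step 1: interval [0/1, 1/1), width = 1/1 - 0/1 = 1/1
  'f': [0/1 + 1/1*0/1, 0/1 + 1/1*1/5) = [0/1, 1/5) <- contains code 49/1250
  'd': [0/1 + 1/1*1/5, 0/1 + 1/1*2/5) = [1/5, 2/5)
  'b': [0/1 + 1/1*2/5, 0/1 + 1/1*4/5) = [2/5, 4/5)
  'c': [0/1 + 1/1*4/5, 0/1 + 1/1*1/1) = [4/5, 1/1)
  emit 'f', narrow to [0/1, 1/5)
Step 2: interval [0/1, 1/5), width = 1/5 - 0/1 = 1/5
  'f': [0/1 + 1/5*0/1, 0/1 + 1/5*1/5) = [0/1, 1/25) <- contains code 49/1250
  'd': [0/1 + 1/5*1/5, 0/1 + 1/5*2/5) = [1/25, 2/25)
  'b': [0/1 + 1/5*2/5, 0/1 + 1/5*4/5) = [2/25, 4/25)
  'c': [0/1 + 1/5*4/5, 0/1 + 1/5*1/1) = [4/25, 1/5)
  emit 'f', narrow to [0/1, 1/25)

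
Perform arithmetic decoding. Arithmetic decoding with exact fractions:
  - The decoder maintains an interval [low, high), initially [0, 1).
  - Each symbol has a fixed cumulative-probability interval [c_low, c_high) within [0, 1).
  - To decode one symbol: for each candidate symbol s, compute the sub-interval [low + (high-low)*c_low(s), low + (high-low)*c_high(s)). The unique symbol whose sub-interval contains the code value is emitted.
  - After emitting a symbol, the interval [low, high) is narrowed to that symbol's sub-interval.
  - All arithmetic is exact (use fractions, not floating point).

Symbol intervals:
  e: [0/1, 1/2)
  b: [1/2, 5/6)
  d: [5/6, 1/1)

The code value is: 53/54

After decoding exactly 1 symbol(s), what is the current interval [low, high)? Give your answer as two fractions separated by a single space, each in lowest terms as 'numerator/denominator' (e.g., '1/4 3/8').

Step 1: interval [0/1, 1/1), width = 1/1 - 0/1 = 1/1
  'e': [0/1 + 1/1*0/1, 0/1 + 1/1*1/2) = [0/1, 1/2)
  'b': [0/1 + 1/1*1/2, 0/1 + 1/1*5/6) = [1/2, 5/6)
  'd': [0/1 + 1/1*5/6, 0/1 + 1/1*1/1) = [5/6, 1/1) <- contains code 53/54
  emit 'd', narrow to [5/6, 1/1)

Answer: 5/6 1/1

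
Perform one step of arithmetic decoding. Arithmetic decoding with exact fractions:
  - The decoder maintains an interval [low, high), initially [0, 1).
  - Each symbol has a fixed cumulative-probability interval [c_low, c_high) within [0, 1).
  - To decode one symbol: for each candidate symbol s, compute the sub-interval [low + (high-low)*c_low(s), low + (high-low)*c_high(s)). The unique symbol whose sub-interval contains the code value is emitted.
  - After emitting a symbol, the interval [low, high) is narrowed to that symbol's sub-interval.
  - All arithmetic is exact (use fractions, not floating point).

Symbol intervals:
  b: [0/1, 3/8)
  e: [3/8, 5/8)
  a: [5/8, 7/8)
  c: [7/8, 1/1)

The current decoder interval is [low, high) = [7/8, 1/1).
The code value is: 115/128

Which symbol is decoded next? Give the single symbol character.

Interval width = high − low = 1/1 − 7/8 = 1/8
Scaled code = (code − low) / width = (115/128 − 7/8) / 1/8 = 3/16
  b: [0/1, 3/8) ← scaled code falls here ✓
  e: [3/8, 5/8) 
  a: [5/8, 7/8) 
  c: [7/8, 1/1) 

Answer: b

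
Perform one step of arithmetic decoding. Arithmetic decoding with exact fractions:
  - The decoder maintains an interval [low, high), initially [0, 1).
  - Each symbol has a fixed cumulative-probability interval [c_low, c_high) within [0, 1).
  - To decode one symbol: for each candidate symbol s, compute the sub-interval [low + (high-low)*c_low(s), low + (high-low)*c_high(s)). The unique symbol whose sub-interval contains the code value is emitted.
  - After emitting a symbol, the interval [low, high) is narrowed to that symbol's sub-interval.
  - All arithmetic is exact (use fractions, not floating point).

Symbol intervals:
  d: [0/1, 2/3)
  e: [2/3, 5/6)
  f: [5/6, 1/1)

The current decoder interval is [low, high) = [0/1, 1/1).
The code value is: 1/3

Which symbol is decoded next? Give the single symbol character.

Interval width = high − low = 1/1 − 0/1 = 1/1
Scaled code = (code − low) / width = (1/3 − 0/1) / 1/1 = 1/3
  d: [0/1, 2/3) ← scaled code falls here ✓
  e: [2/3, 5/6) 
  f: [5/6, 1/1) 

Answer: d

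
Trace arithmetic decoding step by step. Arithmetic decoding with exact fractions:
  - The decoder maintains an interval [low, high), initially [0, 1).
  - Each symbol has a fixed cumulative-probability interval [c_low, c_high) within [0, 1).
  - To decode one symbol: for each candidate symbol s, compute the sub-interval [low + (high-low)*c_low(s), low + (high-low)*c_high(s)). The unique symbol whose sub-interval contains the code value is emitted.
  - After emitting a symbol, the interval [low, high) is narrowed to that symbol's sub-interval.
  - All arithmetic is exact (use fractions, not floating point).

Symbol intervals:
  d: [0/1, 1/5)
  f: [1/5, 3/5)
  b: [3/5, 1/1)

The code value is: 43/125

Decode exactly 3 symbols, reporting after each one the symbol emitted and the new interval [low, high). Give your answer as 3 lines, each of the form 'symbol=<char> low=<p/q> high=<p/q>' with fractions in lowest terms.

Answer: symbol=f low=1/5 high=3/5
symbol=f low=7/25 high=11/25
symbol=f low=39/125 high=47/125

Derivation:
Step 1: interval [0/1, 1/1), width = 1/1 - 0/1 = 1/1
  'd': [0/1 + 1/1*0/1, 0/1 + 1/1*1/5) = [0/1, 1/5)
  'f': [0/1 + 1/1*1/5, 0/1 + 1/1*3/5) = [1/5, 3/5) <- contains code 43/125
  'b': [0/1 + 1/1*3/5, 0/1 + 1/1*1/1) = [3/5, 1/1)
  emit 'f', narrow to [1/5, 3/5)
Step 2: interval [1/5, 3/5), width = 3/5 - 1/5 = 2/5
  'd': [1/5 + 2/5*0/1, 1/5 + 2/5*1/5) = [1/5, 7/25)
  'f': [1/5 + 2/5*1/5, 1/5 + 2/5*3/5) = [7/25, 11/25) <- contains code 43/125
  'b': [1/5 + 2/5*3/5, 1/5 + 2/5*1/1) = [11/25, 3/5)
  emit 'f', narrow to [7/25, 11/25)
Step 3: interval [7/25, 11/25), width = 11/25 - 7/25 = 4/25
  'd': [7/25 + 4/25*0/1, 7/25 + 4/25*1/5) = [7/25, 39/125)
  'f': [7/25 + 4/25*1/5, 7/25 + 4/25*3/5) = [39/125, 47/125) <- contains code 43/125
  'b': [7/25 + 4/25*3/5, 7/25 + 4/25*1/1) = [47/125, 11/25)
  emit 'f', narrow to [39/125, 47/125)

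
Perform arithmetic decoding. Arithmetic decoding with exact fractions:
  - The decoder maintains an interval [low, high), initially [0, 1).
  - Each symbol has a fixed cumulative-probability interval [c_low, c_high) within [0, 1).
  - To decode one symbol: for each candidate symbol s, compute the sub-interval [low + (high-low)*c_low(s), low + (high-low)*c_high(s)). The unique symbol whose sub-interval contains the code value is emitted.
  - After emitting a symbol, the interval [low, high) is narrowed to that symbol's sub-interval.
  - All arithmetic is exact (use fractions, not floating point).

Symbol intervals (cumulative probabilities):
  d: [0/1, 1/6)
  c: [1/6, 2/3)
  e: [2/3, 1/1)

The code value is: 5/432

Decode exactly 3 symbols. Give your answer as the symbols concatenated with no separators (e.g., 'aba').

Answer: ddc

Derivation:
Step 1: interval [0/1, 1/1), width = 1/1 - 0/1 = 1/1
  'd': [0/1 + 1/1*0/1, 0/1 + 1/1*1/6) = [0/1, 1/6) <- contains code 5/432
  'c': [0/1 + 1/1*1/6, 0/1 + 1/1*2/3) = [1/6, 2/3)
  'e': [0/1 + 1/1*2/3, 0/1 + 1/1*1/1) = [2/3, 1/1)
  emit 'd', narrow to [0/1, 1/6)
Step 2: interval [0/1, 1/6), width = 1/6 - 0/1 = 1/6
  'd': [0/1 + 1/6*0/1, 0/1 + 1/6*1/6) = [0/1, 1/36) <- contains code 5/432
  'c': [0/1 + 1/6*1/6, 0/1 + 1/6*2/3) = [1/36, 1/9)
  'e': [0/1 + 1/6*2/3, 0/1 + 1/6*1/1) = [1/9, 1/6)
  emit 'd', narrow to [0/1, 1/36)
Step 3: interval [0/1, 1/36), width = 1/36 - 0/1 = 1/36
  'd': [0/1 + 1/36*0/1, 0/1 + 1/36*1/6) = [0/1, 1/216)
  'c': [0/1 + 1/36*1/6, 0/1 + 1/36*2/3) = [1/216, 1/54) <- contains code 5/432
  'e': [0/1 + 1/36*2/3, 0/1 + 1/36*1/1) = [1/54, 1/36)
  emit 'c', narrow to [1/216, 1/54)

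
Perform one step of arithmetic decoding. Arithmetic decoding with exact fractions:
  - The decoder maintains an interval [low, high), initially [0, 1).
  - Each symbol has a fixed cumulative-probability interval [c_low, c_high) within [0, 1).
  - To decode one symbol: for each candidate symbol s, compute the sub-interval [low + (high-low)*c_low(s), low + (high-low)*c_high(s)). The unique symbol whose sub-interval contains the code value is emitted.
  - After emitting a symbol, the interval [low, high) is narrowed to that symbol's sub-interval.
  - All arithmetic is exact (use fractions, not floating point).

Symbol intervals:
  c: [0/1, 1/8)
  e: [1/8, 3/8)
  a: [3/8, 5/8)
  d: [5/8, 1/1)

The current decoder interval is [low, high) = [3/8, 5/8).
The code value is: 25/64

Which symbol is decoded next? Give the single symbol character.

Answer: c

Derivation:
Interval width = high − low = 5/8 − 3/8 = 1/4
Scaled code = (code − low) / width = (25/64 − 3/8) / 1/4 = 1/16
  c: [0/1, 1/8) ← scaled code falls here ✓
  e: [1/8, 3/8) 
  a: [3/8, 5/8) 
  d: [5/8, 1/1) 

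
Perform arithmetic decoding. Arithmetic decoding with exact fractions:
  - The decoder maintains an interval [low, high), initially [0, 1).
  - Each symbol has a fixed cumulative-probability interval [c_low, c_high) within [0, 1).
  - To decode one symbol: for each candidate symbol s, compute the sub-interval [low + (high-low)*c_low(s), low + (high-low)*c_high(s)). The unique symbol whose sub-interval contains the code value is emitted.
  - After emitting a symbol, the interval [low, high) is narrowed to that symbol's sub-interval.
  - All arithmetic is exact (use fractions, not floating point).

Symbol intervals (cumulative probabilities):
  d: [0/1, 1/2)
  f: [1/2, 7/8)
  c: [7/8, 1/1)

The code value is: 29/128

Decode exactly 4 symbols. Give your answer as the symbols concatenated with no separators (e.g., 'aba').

Answer: ddcd

Derivation:
Step 1: interval [0/1, 1/1), width = 1/1 - 0/1 = 1/1
  'd': [0/1 + 1/1*0/1, 0/1 + 1/1*1/2) = [0/1, 1/2) <- contains code 29/128
  'f': [0/1 + 1/1*1/2, 0/1 + 1/1*7/8) = [1/2, 7/8)
  'c': [0/1 + 1/1*7/8, 0/1 + 1/1*1/1) = [7/8, 1/1)
  emit 'd', narrow to [0/1, 1/2)
Step 2: interval [0/1, 1/2), width = 1/2 - 0/1 = 1/2
  'd': [0/1 + 1/2*0/1, 0/1 + 1/2*1/2) = [0/1, 1/4) <- contains code 29/128
  'f': [0/1 + 1/2*1/2, 0/1 + 1/2*7/8) = [1/4, 7/16)
  'c': [0/1 + 1/2*7/8, 0/1 + 1/2*1/1) = [7/16, 1/2)
  emit 'd', narrow to [0/1, 1/4)
Step 3: interval [0/1, 1/4), width = 1/4 - 0/1 = 1/4
  'd': [0/1 + 1/4*0/1, 0/1 + 1/4*1/2) = [0/1, 1/8)
  'f': [0/1 + 1/4*1/2, 0/1 + 1/4*7/8) = [1/8, 7/32)
  'c': [0/1 + 1/4*7/8, 0/1 + 1/4*1/1) = [7/32, 1/4) <- contains code 29/128
  emit 'c', narrow to [7/32, 1/4)
Step 4: interval [7/32, 1/4), width = 1/4 - 7/32 = 1/32
  'd': [7/32 + 1/32*0/1, 7/32 + 1/32*1/2) = [7/32, 15/64) <- contains code 29/128
  'f': [7/32 + 1/32*1/2, 7/32 + 1/32*7/8) = [15/64, 63/256)
  'c': [7/32 + 1/32*7/8, 7/32 + 1/32*1/1) = [63/256, 1/4)
  emit 'd', narrow to [7/32, 15/64)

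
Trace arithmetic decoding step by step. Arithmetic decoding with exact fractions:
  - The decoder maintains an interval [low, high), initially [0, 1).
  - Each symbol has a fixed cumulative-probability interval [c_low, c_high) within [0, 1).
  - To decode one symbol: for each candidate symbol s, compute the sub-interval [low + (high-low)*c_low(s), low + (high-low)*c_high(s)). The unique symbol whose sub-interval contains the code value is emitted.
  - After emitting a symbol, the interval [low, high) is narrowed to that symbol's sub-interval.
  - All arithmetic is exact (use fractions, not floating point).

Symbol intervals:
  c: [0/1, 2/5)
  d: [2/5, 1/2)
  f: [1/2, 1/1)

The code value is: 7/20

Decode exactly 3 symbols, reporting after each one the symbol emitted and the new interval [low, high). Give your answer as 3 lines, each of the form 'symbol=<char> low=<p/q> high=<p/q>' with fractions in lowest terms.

Answer: symbol=c low=0/1 high=2/5
symbol=f low=1/5 high=2/5
symbol=f low=3/10 high=2/5

Derivation:
Step 1: interval [0/1, 1/1), width = 1/1 - 0/1 = 1/1
  'c': [0/1 + 1/1*0/1, 0/1 + 1/1*2/5) = [0/1, 2/5) <- contains code 7/20
  'd': [0/1 + 1/1*2/5, 0/1 + 1/1*1/2) = [2/5, 1/2)
  'f': [0/1 + 1/1*1/2, 0/1 + 1/1*1/1) = [1/2, 1/1)
  emit 'c', narrow to [0/1, 2/5)
Step 2: interval [0/1, 2/5), width = 2/5 - 0/1 = 2/5
  'c': [0/1 + 2/5*0/1, 0/1 + 2/5*2/5) = [0/1, 4/25)
  'd': [0/1 + 2/5*2/5, 0/1 + 2/5*1/2) = [4/25, 1/5)
  'f': [0/1 + 2/5*1/2, 0/1 + 2/5*1/1) = [1/5, 2/5) <- contains code 7/20
  emit 'f', narrow to [1/5, 2/5)
Step 3: interval [1/5, 2/5), width = 2/5 - 1/5 = 1/5
  'c': [1/5 + 1/5*0/1, 1/5 + 1/5*2/5) = [1/5, 7/25)
  'd': [1/5 + 1/5*2/5, 1/5 + 1/5*1/2) = [7/25, 3/10)
  'f': [1/5 + 1/5*1/2, 1/5 + 1/5*1/1) = [3/10, 2/5) <- contains code 7/20
  emit 'f', narrow to [3/10, 2/5)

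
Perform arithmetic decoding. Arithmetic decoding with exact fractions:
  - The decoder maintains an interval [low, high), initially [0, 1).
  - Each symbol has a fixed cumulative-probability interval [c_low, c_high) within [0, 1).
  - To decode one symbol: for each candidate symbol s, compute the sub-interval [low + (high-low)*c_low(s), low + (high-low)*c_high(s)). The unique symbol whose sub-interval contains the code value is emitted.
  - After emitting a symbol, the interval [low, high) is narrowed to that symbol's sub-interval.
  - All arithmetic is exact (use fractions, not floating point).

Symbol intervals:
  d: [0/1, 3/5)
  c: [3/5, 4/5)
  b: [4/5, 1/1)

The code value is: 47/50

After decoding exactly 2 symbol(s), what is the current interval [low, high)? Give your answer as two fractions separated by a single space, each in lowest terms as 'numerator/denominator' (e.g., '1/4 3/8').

Answer: 23/25 24/25

Derivation:
Step 1: interval [0/1, 1/1), width = 1/1 - 0/1 = 1/1
  'd': [0/1 + 1/1*0/1, 0/1 + 1/1*3/5) = [0/1, 3/5)
  'c': [0/1 + 1/1*3/5, 0/1 + 1/1*4/5) = [3/5, 4/5)
  'b': [0/1 + 1/1*4/5, 0/1 + 1/1*1/1) = [4/5, 1/1) <- contains code 47/50
  emit 'b', narrow to [4/5, 1/1)
Step 2: interval [4/5, 1/1), width = 1/1 - 4/5 = 1/5
  'd': [4/5 + 1/5*0/1, 4/5 + 1/5*3/5) = [4/5, 23/25)
  'c': [4/5 + 1/5*3/5, 4/5 + 1/5*4/5) = [23/25, 24/25) <- contains code 47/50
  'b': [4/5 + 1/5*4/5, 4/5 + 1/5*1/1) = [24/25, 1/1)
  emit 'c', narrow to [23/25, 24/25)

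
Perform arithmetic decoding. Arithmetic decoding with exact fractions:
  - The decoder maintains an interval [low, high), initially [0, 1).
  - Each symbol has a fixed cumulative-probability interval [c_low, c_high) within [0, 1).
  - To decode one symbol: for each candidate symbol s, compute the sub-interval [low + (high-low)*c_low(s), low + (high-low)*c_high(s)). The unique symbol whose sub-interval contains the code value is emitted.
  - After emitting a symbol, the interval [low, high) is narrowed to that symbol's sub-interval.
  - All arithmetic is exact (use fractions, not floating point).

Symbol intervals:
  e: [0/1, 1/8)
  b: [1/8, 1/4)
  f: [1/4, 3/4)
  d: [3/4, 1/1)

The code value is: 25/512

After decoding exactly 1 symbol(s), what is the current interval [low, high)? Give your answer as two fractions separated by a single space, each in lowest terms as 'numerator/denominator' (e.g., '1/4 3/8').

Answer: 0/1 1/8

Derivation:
Step 1: interval [0/1, 1/1), width = 1/1 - 0/1 = 1/1
  'e': [0/1 + 1/1*0/1, 0/1 + 1/1*1/8) = [0/1, 1/8) <- contains code 25/512
  'b': [0/1 + 1/1*1/8, 0/1 + 1/1*1/4) = [1/8, 1/4)
  'f': [0/1 + 1/1*1/4, 0/1 + 1/1*3/4) = [1/4, 3/4)
  'd': [0/1 + 1/1*3/4, 0/1 + 1/1*1/1) = [3/4, 1/1)
  emit 'e', narrow to [0/1, 1/8)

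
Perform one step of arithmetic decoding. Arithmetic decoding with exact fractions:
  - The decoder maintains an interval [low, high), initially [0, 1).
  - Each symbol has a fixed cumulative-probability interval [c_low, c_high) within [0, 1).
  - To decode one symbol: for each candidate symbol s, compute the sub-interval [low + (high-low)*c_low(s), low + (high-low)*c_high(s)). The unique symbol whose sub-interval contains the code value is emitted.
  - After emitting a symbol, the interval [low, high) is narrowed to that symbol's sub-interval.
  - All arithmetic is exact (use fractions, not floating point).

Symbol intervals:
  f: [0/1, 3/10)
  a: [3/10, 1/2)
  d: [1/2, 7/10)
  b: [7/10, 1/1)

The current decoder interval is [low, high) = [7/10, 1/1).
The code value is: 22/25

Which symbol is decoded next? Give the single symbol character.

Answer: d

Derivation:
Interval width = high − low = 1/1 − 7/10 = 3/10
Scaled code = (code − low) / width = (22/25 − 7/10) / 3/10 = 3/5
  f: [0/1, 3/10) 
  a: [3/10, 1/2) 
  d: [1/2, 7/10) ← scaled code falls here ✓
  b: [7/10, 1/1) 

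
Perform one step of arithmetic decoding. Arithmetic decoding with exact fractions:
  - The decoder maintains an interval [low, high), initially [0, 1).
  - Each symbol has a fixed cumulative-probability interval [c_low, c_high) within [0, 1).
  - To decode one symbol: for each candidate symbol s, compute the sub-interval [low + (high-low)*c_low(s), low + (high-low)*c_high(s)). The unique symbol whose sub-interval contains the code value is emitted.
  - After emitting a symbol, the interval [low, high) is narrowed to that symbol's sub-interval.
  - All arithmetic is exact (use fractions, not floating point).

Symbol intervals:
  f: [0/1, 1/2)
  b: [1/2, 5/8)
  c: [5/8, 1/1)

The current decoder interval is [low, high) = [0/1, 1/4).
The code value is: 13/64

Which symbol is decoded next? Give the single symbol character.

Answer: c

Derivation:
Interval width = high − low = 1/4 − 0/1 = 1/4
Scaled code = (code − low) / width = (13/64 − 0/1) / 1/4 = 13/16
  f: [0/1, 1/2) 
  b: [1/2, 5/8) 
  c: [5/8, 1/1) ← scaled code falls here ✓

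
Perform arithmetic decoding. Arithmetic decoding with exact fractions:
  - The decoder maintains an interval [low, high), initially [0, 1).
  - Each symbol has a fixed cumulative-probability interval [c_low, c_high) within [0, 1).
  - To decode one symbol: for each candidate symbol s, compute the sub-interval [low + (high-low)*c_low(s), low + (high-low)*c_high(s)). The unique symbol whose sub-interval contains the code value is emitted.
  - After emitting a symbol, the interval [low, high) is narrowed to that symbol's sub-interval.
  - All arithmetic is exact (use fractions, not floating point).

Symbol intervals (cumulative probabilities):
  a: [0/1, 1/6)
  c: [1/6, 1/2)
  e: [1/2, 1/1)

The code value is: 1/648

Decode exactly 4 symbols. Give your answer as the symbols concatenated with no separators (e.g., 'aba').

Step 1: interval [0/1, 1/1), width = 1/1 - 0/1 = 1/1
  'a': [0/1 + 1/1*0/1, 0/1 + 1/1*1/6) = [0/1, 1/6) <- contains code 1/648
  'c': [0/1 + 1/1*1/6, 0/1 + 1/1*1/2) = [1/6, 1/2)
  'e': [0/1 + 1/1*1/2, 0/1 + 1/1*1/1) = [1/2, 1/1)
  emit 'a', narrow to [0/1, 1/6)
Step 2: interval [0/1, 1/6), width = 1/6 - 0/1 = 1/6
  'a': [0/1 + 1/6*0/1, 0/1 + 1/6*1/6) = [0/1, 1/36) <- contains code 1/648
  'c': [0/1 + 1/6*1/6, 0/1 + 1/6*1/2) = [1/36, 1/12)
  'e': [0/1 + 1/6*1/2, 0/1 + 1/6*1/1) = [1/12, 1/6)
  emit 'a', narrow to [0/1, 1/36)
Step 3: interval [0/1, 1/36), width = 1/36 - 0/1 = 1/36
  'a': [0/1 + 1/36*0/1, 0/1 + 1/36*1/6) = [0/1, 1/216) <- contains code 1/648
  'c': [0/1 + 1/36*1/6, 0/1 + 1/36*1/2) = [1/216, 1/72)
  'e': [0/1 + 1/36*1/2, 0/1 + 1/36*1/1) = [1/72, 1/36)
  emit 'a', narrow to [0/1, 1/216)
Step 4: interval [0/1, 1/216), width = 1/216 - 0/1 = 1/216
  'a': [0/1 + 1/216*0/1, 0/1 + 1/216*1/6) = [0/1, 1/1296)
  'c': [0/1 + 1/216*1/6, 0/1 + 1/216*1/2) = [1/1296, 1/432) <- contains code 1/648
  'e': [0/1 + 1/216*1/2, 0/1 + 1/216*1/1) = [1/432, 1/216)
  emit 'c', narrow to [1/1296, 1/432)

Answer: aaac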